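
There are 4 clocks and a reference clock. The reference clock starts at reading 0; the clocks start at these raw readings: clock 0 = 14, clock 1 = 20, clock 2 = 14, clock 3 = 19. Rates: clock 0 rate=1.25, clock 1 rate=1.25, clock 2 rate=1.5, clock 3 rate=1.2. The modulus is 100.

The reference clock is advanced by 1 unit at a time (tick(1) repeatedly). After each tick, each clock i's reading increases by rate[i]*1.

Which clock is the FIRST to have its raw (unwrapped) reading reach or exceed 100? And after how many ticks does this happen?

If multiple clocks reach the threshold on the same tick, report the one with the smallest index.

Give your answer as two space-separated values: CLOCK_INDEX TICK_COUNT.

clock 0: start=14, rate=1.25, needs 100-14 = 86; ticks = ceil(86/1.25) = ceil(68.8000) = 69; reading at tick 69 = 14 + 1.25*69 = 100.2500
clock 1: start=20, rate=1.25, needs 100-20 = 80; ticks = ceil(80/1.25) = ceil(64.0000) = 64; reading at tick 64 = 20 + 1.25*64 = 100.0000
clock 2: start=14, rate=1.5, needs 100-14 = 86; ticks = ceil(86/1.5) = ceil(57.3333) = 58; reading at tick 58 = 14 + 1.5*58 = 101.0000
clock 3: start=19, rate=1.2, needs 100-19 = 81; ticks = ceil(81/1.2) = ceil(67.5000) = 68; reading at tick 68 = 19 + 1.2*68 = 100.6000
Minimum tick count = 58; winners = [2]; smallest index = 2

Answer: 2 58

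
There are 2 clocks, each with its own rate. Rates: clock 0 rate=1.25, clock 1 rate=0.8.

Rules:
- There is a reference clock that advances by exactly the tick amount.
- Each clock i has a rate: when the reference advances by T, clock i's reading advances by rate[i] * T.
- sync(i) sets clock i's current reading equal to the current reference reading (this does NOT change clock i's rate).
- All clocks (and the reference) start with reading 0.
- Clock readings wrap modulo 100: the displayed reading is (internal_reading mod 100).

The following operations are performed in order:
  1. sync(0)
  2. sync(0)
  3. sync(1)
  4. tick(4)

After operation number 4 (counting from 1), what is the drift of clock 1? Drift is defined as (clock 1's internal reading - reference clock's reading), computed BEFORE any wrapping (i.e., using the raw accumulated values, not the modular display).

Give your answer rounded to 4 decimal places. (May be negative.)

Answer: -0.8000

Derivation:
After op 1 sync(0): ref=0.0000 raw=[0.0000 0.0000]
After op 2 sync(0): ref=0.0000 raw=[0.0000 0.0000]
After op 3 sync(1): ref=0.0000 raw=[0.0000 0.0000]
After op 4 tick(4): ref=4.0000 raw=[5.0000 3.2000]
Drift of clock 1 after op 4: 3.2000 - 4.0000 = -0.8000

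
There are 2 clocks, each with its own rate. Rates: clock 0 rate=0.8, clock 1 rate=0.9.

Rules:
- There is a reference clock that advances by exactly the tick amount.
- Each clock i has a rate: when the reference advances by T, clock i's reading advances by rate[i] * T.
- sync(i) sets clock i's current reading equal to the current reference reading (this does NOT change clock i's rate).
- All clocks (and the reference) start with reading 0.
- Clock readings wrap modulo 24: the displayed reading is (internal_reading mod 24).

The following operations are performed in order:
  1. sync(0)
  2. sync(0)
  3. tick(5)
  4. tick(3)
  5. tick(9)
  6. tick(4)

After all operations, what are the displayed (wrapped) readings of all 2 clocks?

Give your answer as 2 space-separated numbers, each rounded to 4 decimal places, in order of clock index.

Answer: 16.8000 18.9000

Derivation:
After op 1 sync(0): ref=0.0000 raw=[0.0000 0.0000]
After op 2 sync(0): ref=0.0000 raw=[0.0000 0.0000]
After op 3 tick(5): ref=5.0000 raw=[4.0000 4.5000]
After op 4 tick(3): ref=8.0000 raw=[6.4000 7.2000]
After op 5 tick(9): ref=17.0000 raw=[13.6000 15.3000]
After op 6 tick(4): ref=21.0000 raw=[16.8000 18.9000]
Wrap final raw readings (mod 24): 16.8000 mod 24 = 16.8000; 18.9000 mod 24 = 18.9000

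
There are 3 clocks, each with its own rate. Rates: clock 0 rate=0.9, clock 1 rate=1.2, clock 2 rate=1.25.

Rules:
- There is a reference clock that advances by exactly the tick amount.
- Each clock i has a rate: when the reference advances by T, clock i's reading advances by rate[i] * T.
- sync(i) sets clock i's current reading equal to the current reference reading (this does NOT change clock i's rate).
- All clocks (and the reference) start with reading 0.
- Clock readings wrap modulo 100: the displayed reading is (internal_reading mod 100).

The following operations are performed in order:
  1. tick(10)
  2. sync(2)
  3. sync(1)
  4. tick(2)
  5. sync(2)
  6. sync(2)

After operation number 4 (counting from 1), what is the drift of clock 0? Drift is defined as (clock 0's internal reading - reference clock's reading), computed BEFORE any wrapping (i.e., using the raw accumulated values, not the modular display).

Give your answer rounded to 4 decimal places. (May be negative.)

Answer: -1.2000

Derivation:
After op 1 tick(10): ref=10.0000 raw=[9.0000 12.0000 12.5000]
After op 2 sync(2): ref=10.0000 raw=[9.0000 12.0000 10.0000]
After op 3 sync(1): ref=10.0000 raw=[9.0000 10.0000 10.0000]
After op 4 tick(2): ref=12.0000 raw=[10.8000 12.4000 12.5000]
Drift of clock 0 after op 4: 10.8000 - 12.0000 = -1.2000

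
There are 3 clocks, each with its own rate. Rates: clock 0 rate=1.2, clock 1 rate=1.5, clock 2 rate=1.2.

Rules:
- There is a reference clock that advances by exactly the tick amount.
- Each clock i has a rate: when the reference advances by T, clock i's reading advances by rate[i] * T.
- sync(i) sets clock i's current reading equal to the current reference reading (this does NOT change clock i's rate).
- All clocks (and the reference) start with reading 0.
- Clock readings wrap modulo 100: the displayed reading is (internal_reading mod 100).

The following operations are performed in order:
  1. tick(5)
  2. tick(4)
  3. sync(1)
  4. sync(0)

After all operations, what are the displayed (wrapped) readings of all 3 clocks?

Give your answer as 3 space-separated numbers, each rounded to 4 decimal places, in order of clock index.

Answer: 9.0000 9.0000 10.8000

Derivation:
After op 1 tick(5): ref=5.0000 raw=[6.0000 7.5000 6.0000]
After op 2 tick(4): ref=9.0000 raw=[10.8000 13.5000 10.8000]
After op 3 sync(1): ref=9.0000 raw=[10.8000 9.0000 10.8000]
After op 4 sync(0): ref=9.0000 raw=[9.0000 9.0000 10.8000]
Wrap final raw readings (mod 100): 9.0000 mod 100 = 9.0000; 9.0000 mod 100 = 9.0000; 10.8000 mod 100 = 10.8000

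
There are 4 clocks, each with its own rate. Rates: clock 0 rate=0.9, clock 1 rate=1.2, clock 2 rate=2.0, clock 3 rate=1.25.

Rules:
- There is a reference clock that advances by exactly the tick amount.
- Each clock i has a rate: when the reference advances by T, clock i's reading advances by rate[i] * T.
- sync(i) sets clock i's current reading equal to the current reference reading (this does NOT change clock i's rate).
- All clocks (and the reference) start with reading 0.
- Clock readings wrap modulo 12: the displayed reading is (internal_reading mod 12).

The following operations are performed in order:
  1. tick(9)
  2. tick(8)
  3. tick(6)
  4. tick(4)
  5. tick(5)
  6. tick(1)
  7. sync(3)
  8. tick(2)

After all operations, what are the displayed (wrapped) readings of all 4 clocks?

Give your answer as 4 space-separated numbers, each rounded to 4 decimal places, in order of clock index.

Answer: 7.5000 6.0000 10.0000 11.5000

Derivation:
After op 1 tick(9): ref=9.0000 raw=[8.1000 10.8000 18.0000 11.2500]
After op 2 tick(8): ref=17.0000 raw=[15.3000 20.4000 34.0000 21.2500]
After op 3 tick(6): ref=23.0000 raw=[20.7000 27.6000 46.0000 28.7500]
After op 4 tick(4): ref=27.0000 raw=[24.3000 32.4000 54.0000 33.7500]
After op 5 tick(5): ref=32.0000 raw=[28.8000 38.4000 64.0000 40.0000]
After op 6 tick(1): ref=33.0000 raw=[29.7000 39.6000 66.0000 41.2500]
After op 7 sync(3): ref=33.0000 raw=[29.7000 39.6000 66.0000 33.0000]
After op 8 tick(2): ref=35.0000 raw=[31.5000 42.0000 70.0000 35.5000]
Wrap final raw readings (mod 12): 31.5000 mod 12 = 7.5000; 42.0000 mod 12 = 6.0000; 70.0000 mod 12 = 10.0000; 35.5000 mod 12 = 11.5000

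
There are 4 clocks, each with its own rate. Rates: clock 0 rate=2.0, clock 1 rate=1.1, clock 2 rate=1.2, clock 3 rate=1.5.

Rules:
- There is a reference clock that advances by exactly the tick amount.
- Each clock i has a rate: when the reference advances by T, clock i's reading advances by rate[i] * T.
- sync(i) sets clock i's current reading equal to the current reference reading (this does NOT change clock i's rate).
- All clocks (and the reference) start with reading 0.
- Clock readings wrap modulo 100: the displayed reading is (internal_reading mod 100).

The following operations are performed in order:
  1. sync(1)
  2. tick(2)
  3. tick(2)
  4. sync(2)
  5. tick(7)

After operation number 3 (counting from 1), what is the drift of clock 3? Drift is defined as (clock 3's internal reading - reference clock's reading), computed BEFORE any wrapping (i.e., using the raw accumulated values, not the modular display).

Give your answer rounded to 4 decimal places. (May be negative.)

After op 1 sync(1): ref=0.0000 raw=[0.0000 0.0000 0.0000 0.0000]
After op 2 tick(2): ref=2.0000 raw=[4.0000 2.2000 2.4000 3.0000]
After op 3 tick(2): ref=4.0000 raw=[8.0000 4.4000 4.8000 6.0000]
Drift of clock 3 after op 3: 6.0000 - 4.0000 = 2.0000

Answer: 2.0000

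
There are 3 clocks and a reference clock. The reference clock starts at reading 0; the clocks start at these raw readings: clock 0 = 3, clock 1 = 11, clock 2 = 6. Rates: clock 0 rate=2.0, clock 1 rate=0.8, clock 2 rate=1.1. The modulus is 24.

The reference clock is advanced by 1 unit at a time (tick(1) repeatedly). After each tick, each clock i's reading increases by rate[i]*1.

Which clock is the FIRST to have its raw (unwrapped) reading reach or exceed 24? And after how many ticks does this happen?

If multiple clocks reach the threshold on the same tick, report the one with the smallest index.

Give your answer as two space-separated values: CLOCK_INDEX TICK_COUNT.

clock 0: start=3, rate=2.0, needs 24-3 = 21; ticks = ceil(21/2.0) = ceil(10.5000) = 11; reading at tick 11 = 3 + 2.0*11 = 25.0000
clock 1: start=11, rate=0.8, needs 24-11 = 13; ticks = ceil(13/0.8) = ceil(16.2500) = 17; reading at tick 17 = 11 + 0.8*17 = 24.6000
clock 2: start=6, rate=1.1, needs 24-6 = 18; ticks = ceil(18/1.1) = ceil(16.3636) = 17; reading at tick 17 = 6 + 1.1*17 = 24.7000
Minimum tick count = 11; winners = [0]; smallest index = 0

Answer: 0 11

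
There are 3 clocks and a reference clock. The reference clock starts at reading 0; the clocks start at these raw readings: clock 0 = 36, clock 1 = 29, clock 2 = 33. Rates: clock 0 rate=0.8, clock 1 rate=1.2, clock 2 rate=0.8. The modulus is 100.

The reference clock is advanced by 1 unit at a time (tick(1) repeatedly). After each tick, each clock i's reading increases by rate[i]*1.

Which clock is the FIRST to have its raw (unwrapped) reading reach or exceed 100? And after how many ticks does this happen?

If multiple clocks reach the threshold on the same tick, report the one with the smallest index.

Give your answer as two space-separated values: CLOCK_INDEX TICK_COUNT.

Answer: 1 60

Derivation:
clock 0: start=36, rate=0.8, needs 100-36 = 64; ticks = ceil(64/0.8) = ceil(80.0000) = 80; reading at tick 80 = 36 + 0.8*80 = 100.0000
clock 1: start=29, rate=1.2, needs 100-29 = 71; ticks = ceil(71/1.2) = ceil(59.1667) = 60; reading at tick 60 = 29 + 1.2*60 = 101.0000
clock 2: start=33, rate=0.8, needs 100-33 = 67; ticks = ceil(67/0.8) = ceil(83.7500) = 84; reading at tick 84 = 33 + 0.8*84 = 100.2000
Minimum tick count = 60; winners = [1]; smallest index = 1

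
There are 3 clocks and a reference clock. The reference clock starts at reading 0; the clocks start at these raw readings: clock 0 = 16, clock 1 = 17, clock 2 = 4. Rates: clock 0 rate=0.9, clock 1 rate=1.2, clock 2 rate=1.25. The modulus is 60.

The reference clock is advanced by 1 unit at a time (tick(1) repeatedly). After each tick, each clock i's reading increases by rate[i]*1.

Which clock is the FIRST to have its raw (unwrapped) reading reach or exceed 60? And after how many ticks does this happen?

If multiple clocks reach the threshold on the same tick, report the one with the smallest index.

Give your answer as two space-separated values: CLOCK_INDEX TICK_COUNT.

Answer: 1 36

Derivation:
clock 0: start=16, rate=0.9, needs 60-16 = 44; ticks = ceil(44/0.9) = ceil(48.8889) = 49; reading at tick 49 = 16 + 0.9*49 = 60.1000
clock 1: start=17, rate=1.2, needs 60-17 = 43; ticks = ceil(43/1.2) = ceil(35.8333) = 36; reading at tick 36 = 17 + 1.2*36 = 60.2000
clock 2: start=4, rate=1.25, needs 60-4 = 56; ticks = ceil(56/1.25) = ceil(44.8000) = 45; reading at tick 45 = 4 + 1.25*45 = 60.2500
Minimum tick count = 36; winners = [1]; smallest index = 1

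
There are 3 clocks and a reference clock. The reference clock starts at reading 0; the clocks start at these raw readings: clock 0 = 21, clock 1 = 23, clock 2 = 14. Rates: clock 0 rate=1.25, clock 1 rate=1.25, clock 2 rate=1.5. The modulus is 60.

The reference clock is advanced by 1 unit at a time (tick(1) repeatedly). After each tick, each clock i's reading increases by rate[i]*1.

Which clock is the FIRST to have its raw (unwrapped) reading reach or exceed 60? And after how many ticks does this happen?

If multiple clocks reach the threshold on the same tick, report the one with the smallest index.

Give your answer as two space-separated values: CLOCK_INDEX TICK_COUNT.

Answer: 1 30

Derivation:
clock 0: start=21, rate=1.25, needs 60-21 = 39; ticks = ceil(39/1.25) = ceil(31.2000) = 32; reading at tick 32 = 21 + 1.25*32 = 61.0000
clock 1: start=23, rate=1.25, needs 60-23 = 37; ticks = ceil(37/1.25) = ceil(29.6000) = 30; reading at tick 30 = 23 + 1.25*30 = 60.5000
clock 2: start=14, rate=1.5, needs 60-14 = 46; ticks = ceil(46/1.5) = ceil(30.6667) = 31; reading at tick 31 = 14 + 1.5*31 = 60.5000
Minimum tick count = 30; winners = [1]; smallest index = 1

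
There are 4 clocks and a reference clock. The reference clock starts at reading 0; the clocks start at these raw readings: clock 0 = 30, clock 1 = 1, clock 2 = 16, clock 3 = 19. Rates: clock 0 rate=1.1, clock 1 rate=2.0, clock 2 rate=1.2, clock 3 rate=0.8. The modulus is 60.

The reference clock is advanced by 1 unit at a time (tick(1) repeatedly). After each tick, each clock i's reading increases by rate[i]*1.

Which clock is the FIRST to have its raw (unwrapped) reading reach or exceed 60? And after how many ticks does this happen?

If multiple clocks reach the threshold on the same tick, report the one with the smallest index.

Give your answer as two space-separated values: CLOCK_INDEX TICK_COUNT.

clock 0: start=30, rate=1.1, needs 60-30 = 30; ticks = ceil(30/1.1) = ceil(27.2727) = 28; reading at tick 28 = 30 + 1.1*28 = 60.8000
clock 1: start=1, rate=2.0, needs 60-1 = 59; ticks = ceil(59/2.0) = ceil(29.5000) = 30; reading at tick 30 = 1 + 2.0*30 = 61.0000
clock 2: start=16, rate=1.2, needs 60-16 = 44; ticks = ceil(44/1.2) = ceil(36.6667) = 37; reading at tick 37 = 16 + 1.2*37 = 60.4000
clock 3: start=19, rate=0.8, needs 60-19 = 41; ticks = ceil(41/0.8) = ceil(51.2500) = 52; reading at tick 52 = 19 + 0.8*52 = 60.6000
Minimum tick count = 28; winners = [0]; smallest index = 0

Answer: 0 28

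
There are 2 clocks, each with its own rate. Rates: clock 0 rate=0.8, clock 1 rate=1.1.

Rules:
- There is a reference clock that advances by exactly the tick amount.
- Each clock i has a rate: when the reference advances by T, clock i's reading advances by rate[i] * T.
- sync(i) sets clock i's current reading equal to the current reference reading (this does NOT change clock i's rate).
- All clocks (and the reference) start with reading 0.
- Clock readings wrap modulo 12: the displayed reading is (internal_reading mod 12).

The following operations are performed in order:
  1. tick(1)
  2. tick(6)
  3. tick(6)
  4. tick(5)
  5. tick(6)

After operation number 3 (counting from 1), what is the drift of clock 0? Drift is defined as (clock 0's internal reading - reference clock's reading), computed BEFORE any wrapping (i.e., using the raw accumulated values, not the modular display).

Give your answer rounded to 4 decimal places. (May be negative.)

Answer: -2.6000

Derivation:
After op 1 tick(1): ref=1.0000 raw=[0.8000 1.1000]
After op 2 tick(6): ref=7.0000 raw=[5.6000 7.7000]
After op 3 tick(6): ref=13.0000 raw=[10.4000 14.3000]
Drift of clock 0 after op 3: 10.4000 - 13.0000 = -2.6000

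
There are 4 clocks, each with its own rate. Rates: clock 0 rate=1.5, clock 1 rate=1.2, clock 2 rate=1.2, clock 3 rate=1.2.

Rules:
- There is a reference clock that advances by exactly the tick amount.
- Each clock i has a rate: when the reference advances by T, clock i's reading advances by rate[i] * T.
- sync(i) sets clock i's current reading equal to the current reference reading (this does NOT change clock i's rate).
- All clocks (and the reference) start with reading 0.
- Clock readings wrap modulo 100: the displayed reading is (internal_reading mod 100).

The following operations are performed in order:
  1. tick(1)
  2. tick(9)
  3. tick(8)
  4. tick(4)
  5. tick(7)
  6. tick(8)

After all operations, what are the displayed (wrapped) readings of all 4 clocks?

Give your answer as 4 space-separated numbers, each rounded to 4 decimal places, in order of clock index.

After op 1 tick(1): ref=1.0000 raw=[1.5000 1.2000 1.2000 1.2000]
After op 2 tick(9): ref=10.0000 raw=[15.0000 12.0000 12.0000 12.0000]
After op 3 tick(8): ref=18.0000 raw=[27.0000 21.6000 21.6000 21.6000]
After op 4 tick(4): ref=22.0000 raw=[33.0000 26.4000 26.4000 26.4000]
After op 5 tick(7): ref=29.0000 raw=[43.5000 34.8000 34.8000 34.8000]
After op 6 tick(8): ref=37.0000 raw=[55.5000 44.4000 44.4000 44.4000]
Wrap final raw readings (mod 100): 55.5000 mod 100 = 55.5000; 44.4000 mod 100 = 44.4000; 44.4000 mod 100 = 44.4000; 44.4000 mod 100 = 44.4000

Answer: 55.5000 44.4000 44.4000 44.4000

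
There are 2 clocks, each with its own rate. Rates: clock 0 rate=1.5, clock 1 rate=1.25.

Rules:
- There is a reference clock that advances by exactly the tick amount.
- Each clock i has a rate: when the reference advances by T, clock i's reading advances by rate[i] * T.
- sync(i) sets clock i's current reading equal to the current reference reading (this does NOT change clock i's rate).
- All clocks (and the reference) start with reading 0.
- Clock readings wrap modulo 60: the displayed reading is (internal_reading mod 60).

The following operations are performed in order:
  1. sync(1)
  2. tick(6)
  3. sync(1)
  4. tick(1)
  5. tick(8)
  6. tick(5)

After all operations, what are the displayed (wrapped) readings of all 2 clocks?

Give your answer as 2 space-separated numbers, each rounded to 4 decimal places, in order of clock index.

After op 1 sync(1): ref=0.0000 raw=[0.0000 0.0000]
After op 2 tick(6): ref=6.0000 raw=[9.0000 7.5000]
After op 3 sync(1): ref=6.0000 raw=[9.0000 6.0000]
After op 4 tick(1): ref=7.0000 raw=[10.5000 7.2500]
After op 5 tick(8): ref=15.0000 raw=[22.5000 17.2500]
After op 6 tick(5): ref=20.0000 raw=[30.0000 23.5000]
Wrap final raw readings (mod 60): 30.0000 mod 60 = 30.0000; 23.5000 mod 60 = 23.5000

Answer: 30.0000 23.5000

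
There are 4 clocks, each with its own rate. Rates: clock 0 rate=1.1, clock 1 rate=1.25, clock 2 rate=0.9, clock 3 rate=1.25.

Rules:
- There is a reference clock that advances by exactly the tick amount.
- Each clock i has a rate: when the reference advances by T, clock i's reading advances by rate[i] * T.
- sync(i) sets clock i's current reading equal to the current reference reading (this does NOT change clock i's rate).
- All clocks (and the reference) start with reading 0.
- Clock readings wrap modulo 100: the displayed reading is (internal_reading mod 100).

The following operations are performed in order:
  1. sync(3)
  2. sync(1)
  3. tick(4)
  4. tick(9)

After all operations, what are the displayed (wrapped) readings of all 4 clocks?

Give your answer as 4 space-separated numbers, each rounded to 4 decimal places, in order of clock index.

Answer: 14.3000 16.2500 11.7000 16.2500

Derivation:
After op 1 sync(3): ref=0.0000 raw=[0.0000 0.0000 0.0000 0.0000]
After op 2 sync(1): ref=0.0000 raw=[0.0000 0.0000 0.0000 0.0000]
After op 3 tick(4): ref=4.0000 raw=[4.4000 5.0000 3.6000 5.0000]
After op 4 tick(9): ref=13.0000 raw=[14.3000 16.2500 11.7000 16.2500]
Wrap final raw readings (mod 100): 14.3000 mod 100 = 14.3000; 16.2500 mod 100 = 16.2500; 11.7000 mod 100 = 11.7000; 16.2500 mod 100 = 16.2500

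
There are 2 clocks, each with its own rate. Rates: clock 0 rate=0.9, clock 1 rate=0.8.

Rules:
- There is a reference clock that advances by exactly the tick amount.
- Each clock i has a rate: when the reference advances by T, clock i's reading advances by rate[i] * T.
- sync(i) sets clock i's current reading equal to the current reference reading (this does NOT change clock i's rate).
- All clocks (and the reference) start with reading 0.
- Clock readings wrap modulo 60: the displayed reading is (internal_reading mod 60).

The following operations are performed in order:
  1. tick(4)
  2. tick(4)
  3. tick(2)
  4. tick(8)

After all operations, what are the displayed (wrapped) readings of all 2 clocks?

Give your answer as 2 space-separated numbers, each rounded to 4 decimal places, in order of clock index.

After op 1 tick(4): ref=4.0000 raw=[3.6000 3.2000]
After op 2 tick(4): ref=8.0000 raw=[7.2000 6.4000]
After op 3 tick(2): ref=10.0000 raw=[9.0000 8.0000]
After op 4 tick(8): ref=18.0000 raw=[16.2000 14.4000]
Wrap final raw readings (mod 60): 16.2000 mod 60 = 16.2000; 14.4000 mod 60 = 14.4000

Answer: 16.2000 14.4000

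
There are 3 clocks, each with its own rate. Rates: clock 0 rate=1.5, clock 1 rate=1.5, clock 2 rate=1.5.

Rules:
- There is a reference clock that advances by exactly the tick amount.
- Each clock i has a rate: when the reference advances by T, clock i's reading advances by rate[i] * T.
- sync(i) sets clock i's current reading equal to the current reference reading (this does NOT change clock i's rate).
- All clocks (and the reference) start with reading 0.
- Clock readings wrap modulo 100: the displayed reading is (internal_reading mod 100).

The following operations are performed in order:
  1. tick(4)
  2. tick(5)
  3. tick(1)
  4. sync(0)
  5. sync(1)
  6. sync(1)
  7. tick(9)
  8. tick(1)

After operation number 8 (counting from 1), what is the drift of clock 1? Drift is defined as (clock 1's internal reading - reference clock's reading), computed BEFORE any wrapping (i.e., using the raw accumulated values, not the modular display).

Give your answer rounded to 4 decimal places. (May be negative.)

Answer: 5.0000

Derivation:
After op 1 tick(4): ref=4.0000 raw=[6.0000 6.0000 6.0000]
After op 2 tick(5): ref=9.0000 raw=[13.5000 13.5000 13.5000]
After op 3 tick(1): ref=10.0000 raw=[15.0000 15.0000 15.0000]
After op 4 sync(0): ref=10.0000 raw=[10.0000 15.0000 15.0000]
After op 5 sync(1): ref=10.0000 raw=[10.0000 10.0000 15.0000]
After op 6 sync(1): ref=10.0000 raw=[10.0000 10.0000 15.0000]
After op 7 tick(9): ref=19.0000 raw=[23.5000 23.5000 28.5000]
After op 8 tick(1): ref=20.0000 raw=[25.0000 25.0000 30.0000]
Drift of clock 1 after op 8: 25.0000 - 20.0000 = 5.0000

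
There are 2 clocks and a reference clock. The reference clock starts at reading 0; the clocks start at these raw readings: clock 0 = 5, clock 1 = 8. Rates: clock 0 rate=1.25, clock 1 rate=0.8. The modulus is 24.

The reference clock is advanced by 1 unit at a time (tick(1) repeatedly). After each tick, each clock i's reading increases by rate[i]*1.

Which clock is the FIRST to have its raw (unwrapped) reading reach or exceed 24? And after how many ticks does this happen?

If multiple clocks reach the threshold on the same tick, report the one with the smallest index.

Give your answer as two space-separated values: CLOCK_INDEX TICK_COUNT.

Answer: 0 16

Derivation:
clock 0: start=5, rate=1.25, needs 24-5 = 19; ticks = ceil(19/1.25) = ceil(15.2000) = 16; reading at tick 16 = 5 + 1.25*16 = 25.0000
clock 1: start=8, rate=0.8, needs 24-8 = 16; ticks = ceil(16/0.8) = ceil(20.0000) = 20; reading at tick 20 = 8 + 0.8*20 = 24.0000
Minimum tick count = 16; winners = [0]; smallest index = 0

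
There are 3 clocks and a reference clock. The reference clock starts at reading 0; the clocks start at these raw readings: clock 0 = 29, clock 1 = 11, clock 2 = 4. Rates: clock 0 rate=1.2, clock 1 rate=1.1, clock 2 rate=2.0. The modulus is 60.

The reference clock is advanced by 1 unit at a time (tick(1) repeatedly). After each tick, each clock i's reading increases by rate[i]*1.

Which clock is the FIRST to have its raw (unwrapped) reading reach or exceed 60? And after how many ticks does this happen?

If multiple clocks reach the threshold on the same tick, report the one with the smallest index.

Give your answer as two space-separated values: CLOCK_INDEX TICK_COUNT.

Answer: 0 26

Derivation:
clock 0: start=29, rate=1.2, needs 60-29 = 31; ticks = ceil(31/1.2) = ceil(25.8333) = 26; reading at tick 26 = 29 + 1.2*26 = 60.2000
clock 1: start=11, rate=1.1, needs 60-11 = 49; ticks = ceil(49/1.1) = ceil(44.5455) = 45; reading at tick 45 = 11 + 1.1*45 = 60.5000
clock 2: start=4, rate=2.0, needs 60-4 = 56; ticks = ceil(56/2.0) = ceil(28.0000) = 28; reading at tick 28 = 4 + 2.0*28 = 60.0000
Minimum tick count = 26; winners = [0]; smallest index = 0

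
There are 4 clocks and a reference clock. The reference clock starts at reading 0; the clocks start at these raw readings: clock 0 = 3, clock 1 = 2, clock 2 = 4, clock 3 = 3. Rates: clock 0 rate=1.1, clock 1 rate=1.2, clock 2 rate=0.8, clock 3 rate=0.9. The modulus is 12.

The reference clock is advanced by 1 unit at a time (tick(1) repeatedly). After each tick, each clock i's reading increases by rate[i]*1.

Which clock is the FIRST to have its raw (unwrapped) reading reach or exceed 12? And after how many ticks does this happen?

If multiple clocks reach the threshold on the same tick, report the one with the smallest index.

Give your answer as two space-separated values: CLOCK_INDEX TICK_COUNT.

Answer: 0 9

Derivation:
clock 0: start=3, rate=1.1, needs 12-3 = 9; ticks = ceil(9/1.1) = ceil(8.1818) = 9; reading at tick 9 = 3 + 1.1*9 = 12.9000
clock 1: start=2, rate=1.2, needs 12-2 = 10; ticks = ceil(10/1.2) = ceil(8.3333) = 9; reading at tick 9 = 2 + 1.2*9 = 12.8000
clock 2: start=4, rate=0.8, needs 12-4 = 8; ticks = ceil(8/0.8) = ceil(10.0000) = 10; reading at tick 10 = 4 + 0.8*10 = 12.0000
clock 3: start=3, rate=0.9, needs 12-3 = 9; ticks = ceil(9/0.9) = ceil(10.0000) = 10; reading at tick 10 = 3 + 0.9*10 = 12.0000
Minimum tick count = 9; winners = [0, 1]; smallest index = 0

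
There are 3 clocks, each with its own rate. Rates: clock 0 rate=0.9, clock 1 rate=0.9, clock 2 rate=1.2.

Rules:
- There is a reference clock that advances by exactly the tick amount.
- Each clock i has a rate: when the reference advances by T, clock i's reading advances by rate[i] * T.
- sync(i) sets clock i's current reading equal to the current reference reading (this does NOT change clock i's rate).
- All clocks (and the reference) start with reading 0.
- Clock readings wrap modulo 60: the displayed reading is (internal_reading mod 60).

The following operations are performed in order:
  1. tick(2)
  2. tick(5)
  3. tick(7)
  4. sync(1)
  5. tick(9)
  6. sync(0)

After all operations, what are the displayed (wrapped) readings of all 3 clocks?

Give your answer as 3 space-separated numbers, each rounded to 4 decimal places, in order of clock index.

Answer: 23.0000 22.1000 27.6000

Derivation:
After op 1 tick(2): ref=2.0000 raw=[1.8000 1.8000 2.4000]
After op 2 tick(5): ref=7.0000 raw=[6.3000 6.3000 8.4000]
After op 3 tick(7): ref=14.0000 raw=[12.6000 12.6000 16.8000]
After op 4 sync(1): ref=14.0000 raw=[12.6000 14.0000 16.8000]
After op 5 tick(9): ref=23.0000 raw=[20.7000 22.1000 27.6000]
After op 6 sync(0): ref=23.0000 raw=[23.0000 22.1000 27.6000]
Wrap final raw readings (mod 60): 23.0000 mod 60 = 23.0000; 22.1000 mod 60 = 22.1000; 27.6000 mod 60 = 27.6000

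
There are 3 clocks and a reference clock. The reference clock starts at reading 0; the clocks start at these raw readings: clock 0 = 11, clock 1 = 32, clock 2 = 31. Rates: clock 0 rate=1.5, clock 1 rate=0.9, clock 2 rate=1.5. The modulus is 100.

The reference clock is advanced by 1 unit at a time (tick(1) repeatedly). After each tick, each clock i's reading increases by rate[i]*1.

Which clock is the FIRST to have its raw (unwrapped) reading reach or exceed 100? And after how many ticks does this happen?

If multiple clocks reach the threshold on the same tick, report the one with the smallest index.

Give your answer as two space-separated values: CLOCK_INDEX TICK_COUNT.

clock 0: start=11, rate=1.5, needs 100-11 = 89; ticks = ceil(89/1.5) = ceil(59.3333) = 60; reading at tick 60 = 11 + 1.5*60 = 101.0000
clock 1: start=32, rate=0.9, needs 100-32 = 68; ticks = ceil(68/0.9) = ceil(75.5556) = 76; reading at tick 76 = 32 + 0.9*76 = 100.4000
clock 2: start=31, rate=1.5, needs 100-31 = 69; ticks = ceil(69/1.5) = ceil(46.0000) = 46; reading at tick 46 = 31 + 1.5*46 = 100.0000
Minimum tick count = 46; winners = [2]; smallest index = 2

Answer: 2 46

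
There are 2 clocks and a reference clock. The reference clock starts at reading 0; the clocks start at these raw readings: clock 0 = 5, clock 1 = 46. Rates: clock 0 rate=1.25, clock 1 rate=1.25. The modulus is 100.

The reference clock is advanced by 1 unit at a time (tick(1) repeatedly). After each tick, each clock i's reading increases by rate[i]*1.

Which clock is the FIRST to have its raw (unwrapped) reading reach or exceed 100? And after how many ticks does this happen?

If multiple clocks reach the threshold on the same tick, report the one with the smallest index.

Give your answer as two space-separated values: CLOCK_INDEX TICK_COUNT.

Answer: 1 44

Derivation:
clock 0: start=5, rate=1.25, needs 100-5 = 95; ticks = ceil(95/1.25) = ceil(76.0000) = 76; reading at tick 76 = 5 + 1.25*76 = 100.0000
clock 1: start=46, rate=1.25, needs 100-46 = 54; ticks = ceil(54/1.25) = ceil(43.2000) = 44; reading at tick 44 = 46 + 1.25*44 = 101.0000
Minimum tick count = 44; winners = [1]; smallest index = 1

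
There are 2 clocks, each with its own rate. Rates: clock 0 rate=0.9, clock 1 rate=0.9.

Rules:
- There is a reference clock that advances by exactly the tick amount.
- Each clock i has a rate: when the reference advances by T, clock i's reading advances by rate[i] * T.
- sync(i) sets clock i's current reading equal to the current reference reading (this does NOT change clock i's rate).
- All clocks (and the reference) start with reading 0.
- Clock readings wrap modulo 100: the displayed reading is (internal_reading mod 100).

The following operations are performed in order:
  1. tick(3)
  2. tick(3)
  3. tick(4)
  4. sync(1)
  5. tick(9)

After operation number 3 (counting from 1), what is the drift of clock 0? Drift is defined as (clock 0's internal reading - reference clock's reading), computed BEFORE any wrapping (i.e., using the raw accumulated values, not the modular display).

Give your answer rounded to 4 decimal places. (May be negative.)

After op 1 tick(3): ref=3.0000 raw=[2.7000 2.7000]
After op 2 tick(3): ref=6.0000 raw=[5.4000 5.4000]
After op 3 tick(4): ref=10.0000 raw=[9.0000 9.0000]
Drift of clock 0 after op 3: 9.0000 - 10.0000 = -1.0000

Answer: -1.0000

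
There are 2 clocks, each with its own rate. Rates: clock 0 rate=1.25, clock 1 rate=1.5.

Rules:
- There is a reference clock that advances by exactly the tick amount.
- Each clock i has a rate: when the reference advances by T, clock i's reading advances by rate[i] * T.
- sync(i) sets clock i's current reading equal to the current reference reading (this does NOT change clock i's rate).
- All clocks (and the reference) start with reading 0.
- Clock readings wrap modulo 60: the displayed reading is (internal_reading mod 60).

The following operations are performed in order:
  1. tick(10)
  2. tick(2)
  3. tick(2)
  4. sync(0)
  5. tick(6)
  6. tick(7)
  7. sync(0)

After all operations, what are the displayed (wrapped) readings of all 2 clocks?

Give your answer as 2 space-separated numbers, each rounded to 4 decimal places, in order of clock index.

After op 1 tick(10): ref=10.0000 raw=[12.5000 15.0000]
After op 2 tick(2): ref=12.0000 raw=[15.0000 18.0000]
After op 3 tick(2): ref=14.0000 raw=[17.5000 21.0000]
After op 4 sync(0): ref=14.0000 raw=[14.0000 21.0000]
After op 5 tick(6): ref=20.0000 raw=[21.5000 30.0000]
After op 6 tick(7): ref=27.0000 raw=[30.2500 40.5000]
After op 7 sync(0): ref=27.0000 raw=[27.0000 40.5000]
Wrap final raw readings (mod 60): 27.0000 mod 60 = 27.0000; 40.5000 mod 60 = 40.5000

Answer: 27.0000 40.5000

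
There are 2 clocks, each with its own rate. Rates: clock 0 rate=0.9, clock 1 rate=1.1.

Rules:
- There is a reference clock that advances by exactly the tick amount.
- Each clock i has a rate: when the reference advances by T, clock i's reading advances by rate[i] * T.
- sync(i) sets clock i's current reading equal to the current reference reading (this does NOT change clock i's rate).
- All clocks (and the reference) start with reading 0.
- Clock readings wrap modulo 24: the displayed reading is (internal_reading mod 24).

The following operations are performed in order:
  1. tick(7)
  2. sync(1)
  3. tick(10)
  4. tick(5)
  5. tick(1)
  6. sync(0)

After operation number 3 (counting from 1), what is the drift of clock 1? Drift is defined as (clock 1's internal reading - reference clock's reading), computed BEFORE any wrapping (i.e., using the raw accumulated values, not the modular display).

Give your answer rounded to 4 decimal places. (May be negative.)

Answer: 1.0000

Derivation:
After op 1 tick(7): ref=7.0000 raw=[6.3000 7.7000]
After op 2 sync(1): ref=7.0000 raw=[6.3000 7.0000]
After op 3 tick(10): ref=17.0000 raw=[15.3000 18.0000]
Drift of clock 1 after op 3: 18.0000 - 17.0000 = 1.0000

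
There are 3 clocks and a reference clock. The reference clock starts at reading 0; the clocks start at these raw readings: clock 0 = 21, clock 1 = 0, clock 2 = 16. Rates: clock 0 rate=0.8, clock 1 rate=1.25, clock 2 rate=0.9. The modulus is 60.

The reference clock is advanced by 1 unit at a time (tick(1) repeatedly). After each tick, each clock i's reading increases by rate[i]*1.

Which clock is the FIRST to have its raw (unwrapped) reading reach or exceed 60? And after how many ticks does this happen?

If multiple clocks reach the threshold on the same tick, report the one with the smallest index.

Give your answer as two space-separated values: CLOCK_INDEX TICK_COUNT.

clock 0: start=21, rate=0.8, needs 60-21 = 39; ticks = ceil(39/0.8) = ceil(48.7500) = 49; reading at tick 49 = 21 + 0.8*49 = 60.2000
clock 1: start=0, rate=1.25, needs 60-0 = 60; ticks = ceil(60/1.25) = ceil(48.0000) = 48; reading at tick 48 = 0 + 1.25*48 = 60.0000
clock 2: start=16, rate=0.9, needs 60-16 = 44; ticks = ceil(44/0.9) = ceil(48.8889) = 49; reading at tick 49 = 16 + 0.9*49 = 60.1000
Minimum tick count = 48; winners = [1]; smallest index = 1

Answer: 1 48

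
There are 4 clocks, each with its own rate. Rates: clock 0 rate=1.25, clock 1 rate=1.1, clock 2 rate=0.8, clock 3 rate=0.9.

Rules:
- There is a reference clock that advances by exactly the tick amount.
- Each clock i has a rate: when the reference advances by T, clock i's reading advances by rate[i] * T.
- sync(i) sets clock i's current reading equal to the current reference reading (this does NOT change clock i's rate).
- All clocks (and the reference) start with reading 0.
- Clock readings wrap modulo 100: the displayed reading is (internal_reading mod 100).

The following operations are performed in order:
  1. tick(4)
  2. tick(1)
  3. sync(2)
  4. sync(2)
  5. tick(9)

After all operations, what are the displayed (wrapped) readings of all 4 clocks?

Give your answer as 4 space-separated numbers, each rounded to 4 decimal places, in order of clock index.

After op 1 tick(4): ref=4.0000 raw=[5.0000 4.4000 3.2000 3.6000]
After op 2 tick(1): ref=5.0000 raw=[6.2500 5.5000 4.0000 4.5000]
After op 3 sync(2): ref=5.0000 raw=[6.2500 5.5000 5.0000 4.5000]
After op 4 sync(2): ref=5.0000 raw=[6.2500 5.5000 5.0000 4.5000]
After op 5 tick(9): ref=14.0000 raw=[17.5000 15.4000 12.2000 12.6000]
Wrap final raw readings (mod 100): 17.5000 mod 100 = 17.5000; 15.4000 mod 100 = 15.4000; 12.2000 mod 100 = 12.2000; 12.6000 mod 100 = 12.6000

Answer: 17.5000 15.4000 12.2000 12.6000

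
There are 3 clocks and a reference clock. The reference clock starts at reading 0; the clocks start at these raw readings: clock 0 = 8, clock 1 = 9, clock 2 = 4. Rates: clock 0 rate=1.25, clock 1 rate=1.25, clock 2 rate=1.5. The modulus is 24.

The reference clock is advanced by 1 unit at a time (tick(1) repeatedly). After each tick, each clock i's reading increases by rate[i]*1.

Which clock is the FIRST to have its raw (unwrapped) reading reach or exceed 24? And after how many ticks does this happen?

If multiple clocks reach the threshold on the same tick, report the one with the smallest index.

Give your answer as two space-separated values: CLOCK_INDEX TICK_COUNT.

clock 0: start=8, rate=1.25, needs 24-8 = 16; ticks = ceil(16/1.25) = ceil(12.8000) = 13; reading at tick 13 = 8 + 1.25*13 = 24.2500
clock 1: start=9, rate=1.25, needs 24-9 = 15; ticks = ceil(15/1.25) = ceil(12.0000) = 12; reading at tick 12 = 9 + 1.25*12 = 24.0000
clock 2: start=4, rate=1.5, needs 24-4 = 20; ticks = ceil(20/1.5) = ceil(13.3333) = 14; reading at tick 14 = 4 + 1.5*14 = 25.0000
Minimum tick count = 12; winners = [1]; smallest index = 1

Answer: 1 12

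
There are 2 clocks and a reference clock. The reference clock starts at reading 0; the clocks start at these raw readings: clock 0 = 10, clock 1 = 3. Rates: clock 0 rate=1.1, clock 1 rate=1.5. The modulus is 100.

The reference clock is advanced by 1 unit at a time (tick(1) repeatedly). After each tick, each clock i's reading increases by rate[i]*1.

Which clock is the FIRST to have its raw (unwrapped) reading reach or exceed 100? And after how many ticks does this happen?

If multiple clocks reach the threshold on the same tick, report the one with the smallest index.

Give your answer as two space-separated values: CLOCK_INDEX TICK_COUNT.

clock 0: start=10, rate=1.1, needs 100-10 = 90; ticks = ceil(90/1.1) = ceil(81.8182) = 82; reading at tick 82 = 10 + 1.1*82 = 100.2000
clock 1: start=3, rate=1.5, needs 100-3 = 97; ticks = ceil(97/1.5) = ceil(64.6667) = 65; reading at tick 65 = 3 + 1.5*65 = 100.5000
Minimum tick count = 65; winners = [1]; smallest index = 1

Answer: 1 65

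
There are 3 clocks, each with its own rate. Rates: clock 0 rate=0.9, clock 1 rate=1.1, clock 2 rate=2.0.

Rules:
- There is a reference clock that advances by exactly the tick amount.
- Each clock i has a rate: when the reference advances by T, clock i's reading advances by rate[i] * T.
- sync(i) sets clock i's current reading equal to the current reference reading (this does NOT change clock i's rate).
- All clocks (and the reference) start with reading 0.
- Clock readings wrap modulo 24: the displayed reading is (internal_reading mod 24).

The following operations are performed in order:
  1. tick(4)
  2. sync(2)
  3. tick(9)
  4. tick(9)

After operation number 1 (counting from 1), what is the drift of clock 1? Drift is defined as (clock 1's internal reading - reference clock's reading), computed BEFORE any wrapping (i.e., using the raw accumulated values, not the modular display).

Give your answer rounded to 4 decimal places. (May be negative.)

Answer: 0.4000

Derivation:
After op 1 tick(4): ref=4.0000 raw=[3.6000 4.4000 8.0000]
Drift of clock 1 after op 1: 4.4000 - 4.0000 = 0.4000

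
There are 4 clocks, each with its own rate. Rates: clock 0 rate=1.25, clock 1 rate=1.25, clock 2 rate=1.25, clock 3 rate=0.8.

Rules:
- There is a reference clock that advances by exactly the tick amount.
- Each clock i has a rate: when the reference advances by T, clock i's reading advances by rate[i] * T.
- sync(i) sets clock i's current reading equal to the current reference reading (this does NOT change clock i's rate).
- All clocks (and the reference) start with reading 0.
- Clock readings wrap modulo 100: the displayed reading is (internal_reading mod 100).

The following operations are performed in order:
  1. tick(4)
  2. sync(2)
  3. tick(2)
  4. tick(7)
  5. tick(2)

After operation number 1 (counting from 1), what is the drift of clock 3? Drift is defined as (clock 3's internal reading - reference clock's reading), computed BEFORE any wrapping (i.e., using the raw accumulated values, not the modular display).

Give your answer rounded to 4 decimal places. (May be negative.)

Answer: -0.8000

Derivation:
After op 1 tick(4): ref=4.0000 raw=[5.0000 5.0000 5.0000 3.2000]
Drift of clock 3 after op 1: 3.2000 - 4.0000 = -0.8000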